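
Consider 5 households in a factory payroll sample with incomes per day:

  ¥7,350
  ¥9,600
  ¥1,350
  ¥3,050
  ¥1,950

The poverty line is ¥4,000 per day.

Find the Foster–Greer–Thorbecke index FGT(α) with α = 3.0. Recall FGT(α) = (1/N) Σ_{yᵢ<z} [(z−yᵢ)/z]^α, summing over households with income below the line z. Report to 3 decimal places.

0.088

Incomes under z: ¥1,350, ¥1,950, ¥3,050 (q = 3 of N = 5).
Gap ratios (z−y)/z: (4000−1350)/4000 = 0.6625; (4000−1950)/4000 = 0.5125; (4000−3050)/4000 = 0.2375.
Raised to α = 3.0: 0.29078; 0.13461; 0.01340.
Sum = 0.438783; FGT(3.0) = 0.438783 / 5 = 0.088.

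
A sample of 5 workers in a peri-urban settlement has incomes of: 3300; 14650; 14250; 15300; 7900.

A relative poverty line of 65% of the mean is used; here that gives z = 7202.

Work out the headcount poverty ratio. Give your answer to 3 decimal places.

1 of the 5 workers have income below 7202.
H = 1/5 = 0.200.

0.200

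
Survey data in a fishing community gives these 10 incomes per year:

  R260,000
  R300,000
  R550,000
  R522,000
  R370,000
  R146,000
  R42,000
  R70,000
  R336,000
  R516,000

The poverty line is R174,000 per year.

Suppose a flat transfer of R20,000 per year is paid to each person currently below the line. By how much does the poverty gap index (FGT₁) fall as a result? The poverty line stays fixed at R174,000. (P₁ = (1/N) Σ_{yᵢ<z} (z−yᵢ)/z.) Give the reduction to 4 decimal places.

0.0345

Before: below the line — R42,000, R70,000, R146,000; poverty gap index (FGT₁) = 0.151724.
After the R20,000 transfer: below the line — R62,000, R90,000, R166,000; poverty gap index (FGT₁) = 0.117241.
Reduction = 0.151724 − 0.117241 = 0.0345.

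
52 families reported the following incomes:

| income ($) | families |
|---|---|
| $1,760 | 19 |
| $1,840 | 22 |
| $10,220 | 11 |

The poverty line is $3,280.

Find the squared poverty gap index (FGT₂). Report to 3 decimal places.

0.160

Below the line: 19×$1,760, 22×$1,840 (q = 41 of N = 52).
Normalized shortfalls: (3280−1760)/3280 = 0.4634 (×19); (3280−1840)/3280 = 0.4390 (×22).
Squared: 0.2148 (×19); 0.1927 (×22).
Sum = 8.320642; P₂ = 8.320642 / 52 = 0.160.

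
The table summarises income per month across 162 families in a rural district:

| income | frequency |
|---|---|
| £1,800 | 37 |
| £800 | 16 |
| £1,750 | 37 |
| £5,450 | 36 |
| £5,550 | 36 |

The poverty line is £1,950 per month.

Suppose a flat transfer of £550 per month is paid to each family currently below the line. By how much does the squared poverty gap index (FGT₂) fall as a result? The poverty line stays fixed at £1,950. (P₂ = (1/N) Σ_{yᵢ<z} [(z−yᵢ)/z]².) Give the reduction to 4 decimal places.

Before: below the line — 16×£800, 37×£1,750, 37×£1,800; squared poverty gap index (FGT₂) = 0.038104.
After the £550 transfer: below the line — 16×£1,350; squared poverty gap index (FGT₂) = 0.009351.
Reduction = 0.038104 − 0.009351 = 0.0288.

0.0288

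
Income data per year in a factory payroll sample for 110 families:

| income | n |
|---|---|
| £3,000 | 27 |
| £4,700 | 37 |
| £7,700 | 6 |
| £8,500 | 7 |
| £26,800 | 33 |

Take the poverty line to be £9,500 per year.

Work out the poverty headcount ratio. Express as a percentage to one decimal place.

70.0%

77 of the 110 families have income below £9,500.
H = 77/110 = 70.0%.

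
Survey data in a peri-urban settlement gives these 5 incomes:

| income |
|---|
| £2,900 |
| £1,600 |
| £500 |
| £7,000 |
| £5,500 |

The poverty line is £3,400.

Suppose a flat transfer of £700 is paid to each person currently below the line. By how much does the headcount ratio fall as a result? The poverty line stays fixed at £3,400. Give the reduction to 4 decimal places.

Before: below the line — £500, £1,600, £2,900; headcount ratio = 0.600000.
After the £700 transfer: below the line — £1,200, £2,300; headcount ratio = 0.400000.
Reduction = 0.600000 − 0.400000 = 0.2000.

0.2000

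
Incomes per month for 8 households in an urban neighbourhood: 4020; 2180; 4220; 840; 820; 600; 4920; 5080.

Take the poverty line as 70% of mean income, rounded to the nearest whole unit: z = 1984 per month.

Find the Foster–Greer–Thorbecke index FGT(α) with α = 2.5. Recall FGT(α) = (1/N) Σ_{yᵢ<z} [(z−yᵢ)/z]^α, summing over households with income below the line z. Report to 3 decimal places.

Incomes under z: 600, 820, 840 (q = 3 of N = 8).
Relative gaps: (1984−600)/1984 = 0.6976; (1984−820)/1984 = 0.5867; (1984−840)/1984 = 0.5766.
Raised to α = 2.5: 0.40643; 0.26365; 0.25247.
Sum = 0.922551; FGT(2.5) = 0.922551 / 8 = 0.115.

0.115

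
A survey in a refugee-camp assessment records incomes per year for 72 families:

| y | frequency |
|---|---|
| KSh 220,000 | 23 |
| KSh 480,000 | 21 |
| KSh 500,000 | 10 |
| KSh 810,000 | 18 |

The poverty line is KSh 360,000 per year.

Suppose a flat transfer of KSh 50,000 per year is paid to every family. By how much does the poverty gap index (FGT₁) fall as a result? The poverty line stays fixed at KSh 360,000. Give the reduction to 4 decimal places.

Before: below the line — 23×KSh 220,000; poverty gap index (FGT₁) = 0.124228.
After the KSh 50,000 transfer: below the line — 23×KSh 270,000; poverty gap index (FGT₁) = 0.079861.
Reduction = 0.124228 − 0.079861 = 0.0444.

0.0444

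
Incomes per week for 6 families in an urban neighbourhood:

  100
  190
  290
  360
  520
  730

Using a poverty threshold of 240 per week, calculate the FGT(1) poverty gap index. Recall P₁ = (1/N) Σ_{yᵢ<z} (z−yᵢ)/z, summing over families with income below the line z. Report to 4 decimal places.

Poor units: 100, 190 (q = 2 of N = 6).
Gap ratios (z−y)/z: (240−100)/240 = 0.5833; (240−190)/240 = 0.2083.
Σ = 0.791667. Dividing by the full population N = 6 gives P₁ = 0.1319.

0.1319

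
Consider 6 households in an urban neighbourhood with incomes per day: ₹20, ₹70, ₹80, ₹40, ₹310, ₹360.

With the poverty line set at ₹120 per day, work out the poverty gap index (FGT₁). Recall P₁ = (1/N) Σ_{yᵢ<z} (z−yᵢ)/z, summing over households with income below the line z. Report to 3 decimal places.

0.375

Below z: ₹20, ₹40, ₹70, ₹80 (q = 4 of N = 6).
Relative gaps: (120−20)/120 = 0.8333; (120−40)/120 = 0.6667; (120−70)/120 = 0.4167; (120−80)/120 = 0.3333.
Sum of shortfalls = 2.250000; P₁ averages over all N: 2.250000 / 6 = 0.375.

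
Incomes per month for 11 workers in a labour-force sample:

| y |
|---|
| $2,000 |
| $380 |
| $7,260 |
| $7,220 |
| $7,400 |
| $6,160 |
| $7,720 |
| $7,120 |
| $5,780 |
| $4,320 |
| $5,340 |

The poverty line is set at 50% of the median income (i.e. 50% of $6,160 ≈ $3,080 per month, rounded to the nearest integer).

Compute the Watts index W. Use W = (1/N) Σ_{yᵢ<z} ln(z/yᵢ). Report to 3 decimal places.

Poor units: $380, $2,000 (q = 2 of N = 11).
Log gaps: ln(3080/380) = 2.0925; ln(3080/2000) = 0.4318.
W = 2.524296 / 11 = 0.229.

0.229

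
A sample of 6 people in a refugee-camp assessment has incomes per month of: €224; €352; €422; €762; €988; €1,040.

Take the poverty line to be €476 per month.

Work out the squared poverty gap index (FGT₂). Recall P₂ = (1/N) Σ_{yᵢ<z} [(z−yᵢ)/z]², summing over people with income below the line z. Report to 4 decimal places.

Below z: €224, €352, €422 (q = 3 of N = 6).
Shortfall ratios: (476−224)/476 = 0.5294; (476−352)/476 = 0.2605; (476−422)/476 = 0.1134.
Squared: 0.2803; 0.0679; 0.0129.
Sum = 0.361009; P₂ = 0.361009 / 6 = 0.0602.

0.0602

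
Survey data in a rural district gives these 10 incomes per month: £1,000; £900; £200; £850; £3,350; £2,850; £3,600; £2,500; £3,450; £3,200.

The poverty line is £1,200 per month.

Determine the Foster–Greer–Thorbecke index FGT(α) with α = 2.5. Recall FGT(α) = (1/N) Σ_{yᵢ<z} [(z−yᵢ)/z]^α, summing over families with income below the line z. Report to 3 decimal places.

0.072

Below z: £200, £850, £900, £1,000 (q = 4 of N = 10).
Shortfall ratios: (1200−200)/1200 = 0.8333; (1200−850)/1200 = 0.2917; (1200−900)/1200 = 0.2500; (1200−1000)/1200 = 0.1667.
Raised to α = 2.5: 0.63394; 0.04594; 0.03125; 0.01134.
Sum = 0.722471; FGT(2.5) = 0.722471 / 10 = 0.072.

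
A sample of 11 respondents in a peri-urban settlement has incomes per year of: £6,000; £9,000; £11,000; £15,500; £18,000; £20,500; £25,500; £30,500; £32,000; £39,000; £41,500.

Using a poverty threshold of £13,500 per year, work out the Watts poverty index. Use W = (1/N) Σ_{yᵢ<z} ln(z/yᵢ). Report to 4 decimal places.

Below z: £6,000, £9,000, £11,000 (q = 3 of N = 11).
Log gaps: ln(13500/6000) = 0.8109; ln(13500/9000) = 0.4055; ln(13500/11000) = 0.2048.
W = 1.421190 / 11 = 0.1292.

0.1292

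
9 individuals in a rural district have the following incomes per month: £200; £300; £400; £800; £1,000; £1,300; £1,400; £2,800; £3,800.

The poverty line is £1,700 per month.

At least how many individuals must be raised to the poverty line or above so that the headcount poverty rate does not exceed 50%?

3

Currently q = 7 of N = 9 are below the line (H = 0.778).
A headcount ratio of at most 50% allows at most ⌊0.50 × 9⌋ = 4 poor individuals.
So at least 7 − 4 = 3 must be lifted.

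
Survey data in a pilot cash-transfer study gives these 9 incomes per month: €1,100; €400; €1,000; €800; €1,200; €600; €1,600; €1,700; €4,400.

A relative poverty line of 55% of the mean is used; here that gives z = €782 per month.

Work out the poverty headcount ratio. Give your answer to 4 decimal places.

0.2222

2 of the 9 respondents have income below €782.
H = 2/9 = 0.2222.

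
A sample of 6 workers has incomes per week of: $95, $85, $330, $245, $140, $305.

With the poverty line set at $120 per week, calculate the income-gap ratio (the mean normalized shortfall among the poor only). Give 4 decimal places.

Poor units: $85, $95 (q = 2 of N = 6).
Shortfall ratios (z−y)/z: 0.2917, 0.2083; sum = 0.500000.
I averages over the q = 2 poor units only: 0.500000 / 2 = 0.2500.

0.2500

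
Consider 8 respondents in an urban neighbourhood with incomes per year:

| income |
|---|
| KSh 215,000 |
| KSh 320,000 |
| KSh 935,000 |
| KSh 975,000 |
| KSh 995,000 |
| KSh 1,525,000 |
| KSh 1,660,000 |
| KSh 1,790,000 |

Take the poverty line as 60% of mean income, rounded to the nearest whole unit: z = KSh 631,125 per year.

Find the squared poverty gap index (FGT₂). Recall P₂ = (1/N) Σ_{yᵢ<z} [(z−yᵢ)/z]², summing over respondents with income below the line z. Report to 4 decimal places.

Below z: KSh 215,000, KSh 320,000 (q = 2 of N = 8).
Normalized shortfalls: (631125−215000)/631125 = 0.6593; (631125−320000)/631125 = 0.4930.
Squared: 0.4347; 0.2430.
Sum = 0.677746; P₂ = 0.677746 / 8 = 0.0847.

0.0847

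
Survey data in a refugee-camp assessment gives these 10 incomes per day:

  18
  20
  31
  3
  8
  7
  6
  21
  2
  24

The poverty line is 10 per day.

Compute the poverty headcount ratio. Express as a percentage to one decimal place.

50.0%

5 of the 10 people have income below 10.
H = 5/10 = 50.0%.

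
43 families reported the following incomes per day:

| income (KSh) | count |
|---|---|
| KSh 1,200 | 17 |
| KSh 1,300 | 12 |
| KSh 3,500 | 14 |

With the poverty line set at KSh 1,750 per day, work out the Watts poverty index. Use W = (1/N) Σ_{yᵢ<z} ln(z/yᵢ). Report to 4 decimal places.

Incomes under z: 17×KSh 1,200, 12×KSh 1,300 (q = 29 of N = 43).
Log shortfalls: ln(1750/1200) = 0.3773 (×17); ln(1750/1300) = 0.2973 (×12).
W = 9.981020 / 43 = 0.2321.

0.2321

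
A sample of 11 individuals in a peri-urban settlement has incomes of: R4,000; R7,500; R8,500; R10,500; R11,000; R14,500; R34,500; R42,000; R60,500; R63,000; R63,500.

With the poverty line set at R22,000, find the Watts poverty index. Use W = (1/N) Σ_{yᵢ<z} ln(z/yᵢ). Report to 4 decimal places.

0.5074

Below z: R4,000, R7,500, R8,500, R10,500, R11,000, R14,500 (q = 6 of N = 11).
Log gaps: ln(22000/4000) = 1.7047; ln(22000/7500) = 1.0761; ln(22000/8500) = 0.9510; ln(22000/10500) = 0.7397; ln(22000/11000) = 0.6931; ln(22000/14500) = 0.4169.
W = 5.581572 / 11 = 0.5074.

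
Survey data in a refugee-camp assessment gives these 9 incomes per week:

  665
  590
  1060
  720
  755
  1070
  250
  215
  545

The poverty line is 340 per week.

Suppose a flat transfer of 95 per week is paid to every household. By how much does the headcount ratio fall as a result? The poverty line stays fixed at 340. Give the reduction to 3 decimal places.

0.111

Before: below the line — 215, 250; headcount ratio = 0.22222.
After the 95 transfer: below the line — 310; headcount ratio = 0.11111.
Reduction = 0.22222 − 0.11111 = 0.111.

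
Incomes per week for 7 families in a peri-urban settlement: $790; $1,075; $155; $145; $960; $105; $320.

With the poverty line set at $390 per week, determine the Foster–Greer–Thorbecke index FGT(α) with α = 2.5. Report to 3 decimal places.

Poor units: $105, $145, $155, $320 (q = 4 of N = 7).
Gap ratios (z−y)/z: (390−105)/390 = 0.7308; (390−145)/390 = 0.6282; (390−155)/390 = 0.6026; (390−320)/390 = 0.1795.
Raised to α = 2.5: 0.45651; 0.31279; 0.28184; 0.01365.
Sum = 1.064793; FGT(2.5) = 1.064793 / 7 = 0.152.

0.152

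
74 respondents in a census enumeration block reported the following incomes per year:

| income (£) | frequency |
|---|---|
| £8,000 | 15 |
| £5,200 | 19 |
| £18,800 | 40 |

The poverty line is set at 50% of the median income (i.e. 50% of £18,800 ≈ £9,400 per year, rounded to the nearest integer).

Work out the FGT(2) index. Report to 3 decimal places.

Below the line: 19×£5,200, 15×£8,000 (q = 34 of N = 74).
Normalized shortfalls: (9400−5200)/9400 = 0.4468 (×19); (9400−8000)/9400 = 0.1489 (×15).
Squared: 0.1996 (×19); 0.0222 (×15).
Sum = 4.125849; P₂ = 4.125849 / 74 = 0.056.

0.056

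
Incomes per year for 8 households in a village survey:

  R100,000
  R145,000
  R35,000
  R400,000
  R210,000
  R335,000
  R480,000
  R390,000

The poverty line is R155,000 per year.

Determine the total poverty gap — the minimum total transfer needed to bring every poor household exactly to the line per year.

R185,000

Below the line: R35,000, R100,000, R145,000 (q = 3 of N = 8).
Individual gaps: 155000−35000 = 120000; 155000−100000 = 55000; 155000−145000 = 10000.
Aggregate gap = R185,000.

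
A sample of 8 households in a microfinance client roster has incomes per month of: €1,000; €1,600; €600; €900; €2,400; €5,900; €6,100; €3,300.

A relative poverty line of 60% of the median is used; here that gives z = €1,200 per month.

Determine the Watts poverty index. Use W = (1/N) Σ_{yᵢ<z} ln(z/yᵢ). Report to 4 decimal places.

0.1454

Below z: €600, €900, €1,000 (q = 3 of N = 8).
Log shortfalls: ln(1200/600) = 0.6931; ln(1200/900) = 0.2877; ln(1200/1000) = 0.1823.
W = 1.163151 / 8 = 0.1454.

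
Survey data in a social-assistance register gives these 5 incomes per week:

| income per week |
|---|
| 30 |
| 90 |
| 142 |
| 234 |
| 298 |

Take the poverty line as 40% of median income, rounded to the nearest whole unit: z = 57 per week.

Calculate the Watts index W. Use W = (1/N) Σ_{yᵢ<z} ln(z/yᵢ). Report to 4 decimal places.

Incomes under z: 30 (q = 1 of N = 5).
Log shortfalls: ln(57/30) = 0.6419.
W = 0.641854 / 5 = 0.1284.

0.1284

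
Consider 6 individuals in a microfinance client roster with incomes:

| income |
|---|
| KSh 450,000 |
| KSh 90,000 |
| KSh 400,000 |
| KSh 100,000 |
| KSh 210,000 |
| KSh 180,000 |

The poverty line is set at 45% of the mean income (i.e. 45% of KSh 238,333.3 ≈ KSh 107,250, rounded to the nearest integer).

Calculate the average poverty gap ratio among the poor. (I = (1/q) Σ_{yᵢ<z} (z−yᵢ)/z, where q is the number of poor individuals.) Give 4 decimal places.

Below z: KSh 90,000, KSh 100,000 (q = 2 of N = 6).
Shortfall ratios (z−y)/z: 0.1608, 0.0676; sum = 0.228438.
The income-gap ratio divides by q (the poor only): 0.228438 / 2 = 0.1142.

0.1142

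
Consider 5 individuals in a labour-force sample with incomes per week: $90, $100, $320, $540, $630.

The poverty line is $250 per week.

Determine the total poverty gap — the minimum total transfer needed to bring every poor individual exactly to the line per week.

$310

Incomes under z: $90, $100 (q = 2 of N = 5).
Individual gaps: 250−90 = 160; 250−100 = 150.
Aggregate gap = $310.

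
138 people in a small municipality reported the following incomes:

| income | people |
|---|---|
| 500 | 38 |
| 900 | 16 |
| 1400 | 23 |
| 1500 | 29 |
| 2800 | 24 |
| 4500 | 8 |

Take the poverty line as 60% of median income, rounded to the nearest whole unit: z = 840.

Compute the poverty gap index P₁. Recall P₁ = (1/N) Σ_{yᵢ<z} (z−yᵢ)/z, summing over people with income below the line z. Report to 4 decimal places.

0.1115

Below z: 38×500 (q = 38 of N = 138).
Shortfall ratios: (840−500)/840 = 0.4048 (×38).
Σ = 15.380952. Dividing by the full population N = 138 gives P₁ = 0.1115.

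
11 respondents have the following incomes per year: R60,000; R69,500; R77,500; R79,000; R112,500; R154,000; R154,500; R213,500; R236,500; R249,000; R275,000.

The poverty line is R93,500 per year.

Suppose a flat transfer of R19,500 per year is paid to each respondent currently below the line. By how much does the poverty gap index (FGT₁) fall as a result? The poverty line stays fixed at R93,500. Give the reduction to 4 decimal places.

Before: below the line — R60,000, R69,500, R77,500, R79,000; poverty gap index (FGT₁) = 0.085561.
After the R19,500 transfer: below the line — R79,500, R89,000; poverty gap index (FGT₁) = 0.017987.
Reduction = 0.085561 − 0.017987 = 0.0676.

0.0676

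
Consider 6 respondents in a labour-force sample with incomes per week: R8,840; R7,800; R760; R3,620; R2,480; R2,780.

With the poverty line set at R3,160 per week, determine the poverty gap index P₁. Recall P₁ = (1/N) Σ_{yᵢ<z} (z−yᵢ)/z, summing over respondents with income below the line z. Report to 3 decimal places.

Below the line: R760, R2,480, R2,780 (q = 3 of N = 6).
Shortfall ratios: (3160−760)/3160 = 0.7595; (3160−2480)/3160 = 0.2152; (3160−2780)/3160 = 0.1203.
Σ = 1.094937. Dividing by the full population N = 6 gives P₁ = 0.182.

0.182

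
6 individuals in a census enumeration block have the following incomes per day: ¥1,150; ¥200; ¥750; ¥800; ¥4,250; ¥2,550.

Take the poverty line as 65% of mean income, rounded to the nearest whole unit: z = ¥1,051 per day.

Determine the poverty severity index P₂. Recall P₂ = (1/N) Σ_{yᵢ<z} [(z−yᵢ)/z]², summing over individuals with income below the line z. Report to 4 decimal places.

Below z: ¥200, ¥750, ¥800 (q = 3 of N = 6).
Normalized shortfalls: (1051−200)/1051 = 0.8097; (1051−750)/1051 = 0.2864; (1051−800)/1051 = 0.2388.
Squared: 0.6556; 0.0820; 0.0570.
Sum = 0.794679; P₂ = 0.794679 / 6 = 0.1324.

0.1324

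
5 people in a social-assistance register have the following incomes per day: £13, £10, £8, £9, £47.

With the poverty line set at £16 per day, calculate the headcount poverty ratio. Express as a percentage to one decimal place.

80.0%

4 of the 5 people have income below £16.
H = 4/5 = 80.0%.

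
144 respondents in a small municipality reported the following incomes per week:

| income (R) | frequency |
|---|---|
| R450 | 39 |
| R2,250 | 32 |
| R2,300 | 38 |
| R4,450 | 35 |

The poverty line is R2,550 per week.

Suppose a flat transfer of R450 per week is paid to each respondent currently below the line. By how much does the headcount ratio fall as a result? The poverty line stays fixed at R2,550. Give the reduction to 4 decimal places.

0.4861

Before: below the line — 39×R450, 32×R2,250, 38×R2,300; headcount ratio = 0.756944.
After the R450 transfer: below the line — 39×R900; headcount ratio = 0.270833.
Reduction = 0.756944 − 0.270833 = 0.4861.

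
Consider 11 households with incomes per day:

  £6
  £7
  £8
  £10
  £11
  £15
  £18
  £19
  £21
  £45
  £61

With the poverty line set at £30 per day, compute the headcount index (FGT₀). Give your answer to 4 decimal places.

0.8182

9 of the 11 households have income below £30.
H = 9/11 = 0.8182.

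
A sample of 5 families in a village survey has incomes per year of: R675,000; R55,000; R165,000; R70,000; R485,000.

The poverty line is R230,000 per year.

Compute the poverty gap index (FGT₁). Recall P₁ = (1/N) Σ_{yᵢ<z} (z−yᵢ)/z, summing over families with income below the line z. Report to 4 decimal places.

0.3478

Poor units: R55,000, R70,000, R165,000 (q = 3 of N = 5).
Shortfall ratios: (230000−55000)/230000 = 0.7609; (230000−70000)/230000 = 0.6957; (230000−165000)/230000 = 0.2826.
Σ = 1.739130. Dividing by the full population N = 5 gives P₁ = 0.3478.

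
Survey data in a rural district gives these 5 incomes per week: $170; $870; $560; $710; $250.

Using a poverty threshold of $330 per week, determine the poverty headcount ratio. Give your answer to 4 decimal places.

0.4000

2 of the 5 individuals have income below $330.
H = 2/5 = 0.4000.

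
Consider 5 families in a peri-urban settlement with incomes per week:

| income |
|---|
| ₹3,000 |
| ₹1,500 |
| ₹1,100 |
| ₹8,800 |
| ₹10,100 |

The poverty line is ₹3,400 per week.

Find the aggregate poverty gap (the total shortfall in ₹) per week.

Below the line: ₹1,100, ₹1,500, ₹3,000 (q = 3 of N = 5).
Individual gaps: 3400−1100 = 2300; 3400−1500 = 1900; 3400−3000 = 400.
Aggregate gap = ₹4,600.

₹4,600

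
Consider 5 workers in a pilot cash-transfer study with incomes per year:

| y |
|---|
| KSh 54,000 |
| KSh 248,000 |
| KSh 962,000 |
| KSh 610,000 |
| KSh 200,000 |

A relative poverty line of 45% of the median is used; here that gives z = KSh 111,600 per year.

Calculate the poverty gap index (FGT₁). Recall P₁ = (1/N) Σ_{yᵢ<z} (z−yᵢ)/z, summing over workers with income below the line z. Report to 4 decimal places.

Poor units: KSh 54,000 (q = 1 of N = 5).
Shortfall ratios: (111600−54000)/111600 = 0.5161.
Σ = 0.516129. Dividing by the full population N = 5 gives P₁ = 0.1032.

0.1032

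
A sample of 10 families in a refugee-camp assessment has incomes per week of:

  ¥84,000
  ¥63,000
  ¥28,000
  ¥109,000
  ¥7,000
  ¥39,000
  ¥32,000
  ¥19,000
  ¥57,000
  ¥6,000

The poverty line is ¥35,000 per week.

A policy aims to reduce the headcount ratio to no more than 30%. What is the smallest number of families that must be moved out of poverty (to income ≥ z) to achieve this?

2

5 of the 10 families are poor, so H = 5/10 = 0.500.
A headcount ratio of at most 30% allows at most ⌊0.30 × 10⌋ = 3 poor families.
So at least 5 − 3 = 2 must be lifted.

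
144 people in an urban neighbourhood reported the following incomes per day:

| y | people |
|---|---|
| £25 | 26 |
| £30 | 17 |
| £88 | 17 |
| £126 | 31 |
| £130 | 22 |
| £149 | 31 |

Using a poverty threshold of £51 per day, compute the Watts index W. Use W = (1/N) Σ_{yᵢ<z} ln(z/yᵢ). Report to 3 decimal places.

Below the line: 26×£25, 17×£30 (q = 43 of N = 144).
ln(z/y) terms: ln(51/25) = 0.7129 (×26); ln(51/30) = 0.5306 (×17).
W = 27.557375 / 144 = 0.191.

0.191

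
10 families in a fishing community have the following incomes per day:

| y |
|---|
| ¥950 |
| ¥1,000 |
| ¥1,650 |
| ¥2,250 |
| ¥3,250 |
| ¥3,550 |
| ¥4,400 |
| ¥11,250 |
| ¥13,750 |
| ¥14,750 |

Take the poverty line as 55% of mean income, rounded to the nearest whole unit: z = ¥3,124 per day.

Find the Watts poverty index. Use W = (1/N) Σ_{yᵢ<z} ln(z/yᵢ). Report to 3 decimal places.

0.330

Poor units: ¥950, ¥1,000, ¥1,650, ¥2,250 (q = 4 of N = 10).
Log gaps: ln(3124/950) = 1.1904; ln(3124/1000) = 1.1391; ln(3124/1650) = 0.6383; ln(3124/2250) = 0.3282.
W = 3.296045 / 10 = 0.330.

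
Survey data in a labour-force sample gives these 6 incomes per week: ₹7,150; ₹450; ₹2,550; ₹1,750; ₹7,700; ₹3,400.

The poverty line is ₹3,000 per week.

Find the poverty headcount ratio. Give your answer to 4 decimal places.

3 of the 6 families have income below ₹3,000.
H = 3/6 = 0.5000.

0.5000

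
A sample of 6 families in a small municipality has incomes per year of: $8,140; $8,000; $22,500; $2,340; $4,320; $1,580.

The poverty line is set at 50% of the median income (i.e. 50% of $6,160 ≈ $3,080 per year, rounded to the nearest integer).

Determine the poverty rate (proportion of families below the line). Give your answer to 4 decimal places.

2 of the 6 families have income below $3,080.
H = 2/6 = 0.3333.

0.3333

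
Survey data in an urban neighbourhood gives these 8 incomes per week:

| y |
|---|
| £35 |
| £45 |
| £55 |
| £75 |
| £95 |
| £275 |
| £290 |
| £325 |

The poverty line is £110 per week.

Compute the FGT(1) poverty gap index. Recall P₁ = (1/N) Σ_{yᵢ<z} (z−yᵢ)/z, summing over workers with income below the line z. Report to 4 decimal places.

Incomes under z: £35, £45, £55, £75, £95 (q = 5 of N = 8).
Shortfall ratios: (110−35)/110 = 0.6818; (110−45)/110 = 0.5909; (110−55)/110 = 0.5000; (110−75)/110 = 0.3182; (110−95)/110 = 0.1364.
Sum of shortfalls = 2.227273; P₁ averages over all N: 2.227273 / 8 = 0.2784.

0.2784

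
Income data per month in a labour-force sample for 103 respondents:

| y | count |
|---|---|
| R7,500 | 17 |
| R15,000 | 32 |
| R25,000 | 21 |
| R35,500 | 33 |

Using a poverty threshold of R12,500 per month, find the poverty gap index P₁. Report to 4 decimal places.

Poor units: 17×R7,500 (q = 17 of N = 103).
Shortfall ratios: (12500−7500)/12500 = 0.4000 (×17).
Sum of shortfalls = 6.800000; P₁ averages over all N: 6.800000 / 103 = 0.0660.

0.0660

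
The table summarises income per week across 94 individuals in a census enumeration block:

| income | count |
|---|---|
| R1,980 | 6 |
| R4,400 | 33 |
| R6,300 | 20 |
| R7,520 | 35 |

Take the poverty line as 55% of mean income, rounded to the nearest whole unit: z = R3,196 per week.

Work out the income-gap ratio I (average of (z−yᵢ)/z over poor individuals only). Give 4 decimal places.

Below z: 6×R1,980 (q = 6 of N = 94).
Relative gaps: 0.3805 (×6); sum = 2.282854.
I averages over the q = 6 poor units only: 2.282854 / 6 = 0.3805.

0.3805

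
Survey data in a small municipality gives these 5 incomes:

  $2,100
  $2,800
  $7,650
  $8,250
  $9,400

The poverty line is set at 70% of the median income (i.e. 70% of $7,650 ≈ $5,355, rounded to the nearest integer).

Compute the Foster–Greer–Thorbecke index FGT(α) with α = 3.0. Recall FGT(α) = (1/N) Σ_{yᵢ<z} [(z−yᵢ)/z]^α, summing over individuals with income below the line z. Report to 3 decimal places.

Incomes under z: $2,100, $2,800 (q = 2 of N = 5).
Relative gaps: (5355−2100)/5355 = 0.6078; (5355−2800)/5355 = 0.4771.
Raised to α = 3.0: 0.22458; 0.10862.
Sum = 0.333198; FGT(3.0) = 0.333198 / 5 = 0.067.

0.067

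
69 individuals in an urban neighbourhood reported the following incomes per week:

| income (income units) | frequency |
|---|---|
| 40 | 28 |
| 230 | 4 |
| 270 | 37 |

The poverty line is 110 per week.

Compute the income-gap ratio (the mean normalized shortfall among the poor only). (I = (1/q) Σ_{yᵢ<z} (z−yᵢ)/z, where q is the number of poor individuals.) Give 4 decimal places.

Below z: 28×40 (q = 28 of N = 69).
Shortfall ratios (z−y)/z: 0.6364 (×28); sum = 17.818182.
I averages over the q = 28 poor units only: 17.818182 / 28 = 0.6364.

0.6364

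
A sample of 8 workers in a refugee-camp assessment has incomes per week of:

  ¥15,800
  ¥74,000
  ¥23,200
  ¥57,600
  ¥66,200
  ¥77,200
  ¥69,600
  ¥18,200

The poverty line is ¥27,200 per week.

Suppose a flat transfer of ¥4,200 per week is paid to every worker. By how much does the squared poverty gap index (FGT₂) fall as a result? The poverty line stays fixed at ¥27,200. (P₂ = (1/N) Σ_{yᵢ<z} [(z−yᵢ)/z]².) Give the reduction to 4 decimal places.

Before: below the line — ¥15,800, ¥18,200, ¥23,200; squared poverty gap index (FGT₂) = 0.038346.
After the ¥4,200 transfer: below the line — ¥20,000, ¥22,400; squared poverty gap index (FGT₂) = 0.012651.
Reduction = 0.038346 − 0.012651 = 0.0257.

0.0257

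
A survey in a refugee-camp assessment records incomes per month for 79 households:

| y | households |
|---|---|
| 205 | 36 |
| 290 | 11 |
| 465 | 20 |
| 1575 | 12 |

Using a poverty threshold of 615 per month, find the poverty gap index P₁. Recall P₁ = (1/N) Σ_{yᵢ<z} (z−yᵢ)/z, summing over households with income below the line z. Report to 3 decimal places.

0.439

Below the line: 36×205, 11×290, 20×465 (q = 67 of N = 79).
Relative gaps: (615−205)/615 = 0.6667 (×36); (615−290)/615 = 0.5285 (×11); (615−465)/615 = 0.2439 (×20).
Sum of shortfalls = 34.691057; P₁ averages over all N: 34.691057 / 79 = 0.439.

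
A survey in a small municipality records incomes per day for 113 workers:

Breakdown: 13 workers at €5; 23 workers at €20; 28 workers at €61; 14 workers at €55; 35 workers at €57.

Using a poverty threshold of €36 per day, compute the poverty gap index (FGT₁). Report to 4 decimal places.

Below z: 13×€5, 23×€20 (q = 36 of N = 113).
Relative gaps: (36−5)/36 = 0.8611 (×13); (36−20)/36 = 0.4444 (×23).
Σ = 21.416667. Dividing by the full population N = 113 gives P₁ = 0.1895.

0.1895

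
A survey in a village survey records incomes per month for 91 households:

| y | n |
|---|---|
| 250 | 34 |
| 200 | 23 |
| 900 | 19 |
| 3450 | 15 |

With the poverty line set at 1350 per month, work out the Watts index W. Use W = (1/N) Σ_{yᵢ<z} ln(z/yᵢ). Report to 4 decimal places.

1.1974

Below z: 23×200, 34×250, 19×900 (q = 76 of N = 91).
ln(z/y) terms: ln(1350/200) = 1.9095 (×23); ln(1350/250) = 1.6864 (×34); ln(1350/900) = 0.4055 (×19).
W = 108.960879 / 91 = 1.1974.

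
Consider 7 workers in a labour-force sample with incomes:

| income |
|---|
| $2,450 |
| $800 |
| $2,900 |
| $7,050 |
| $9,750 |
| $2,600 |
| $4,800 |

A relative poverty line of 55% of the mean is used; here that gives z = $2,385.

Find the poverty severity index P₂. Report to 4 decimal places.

Poor units: $800 (q = 1 of N = 7).
Shortfall ratios: (2385−800)/2385 = 0.6646.
Squared: 0.4417.
Sum = 0.441654; P₂ = 0.441654 / 7 = 0.0631.

0.0631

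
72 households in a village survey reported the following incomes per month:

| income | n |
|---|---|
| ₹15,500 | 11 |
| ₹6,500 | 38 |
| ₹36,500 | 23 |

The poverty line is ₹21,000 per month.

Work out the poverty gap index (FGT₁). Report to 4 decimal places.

0.4044

Below the line: 38×₹6,500, 11×₹15,500 (q = 49 of N = 72).
Normalized shortfalls: (21000−6500)/21000 = 0.6905 (×38); (21000−15500)/21000 = 0.2619 (×11).
Sum of shortfalls = 29.119048; P₁ averages over all N: 29.119048 / 72 = 0.4044.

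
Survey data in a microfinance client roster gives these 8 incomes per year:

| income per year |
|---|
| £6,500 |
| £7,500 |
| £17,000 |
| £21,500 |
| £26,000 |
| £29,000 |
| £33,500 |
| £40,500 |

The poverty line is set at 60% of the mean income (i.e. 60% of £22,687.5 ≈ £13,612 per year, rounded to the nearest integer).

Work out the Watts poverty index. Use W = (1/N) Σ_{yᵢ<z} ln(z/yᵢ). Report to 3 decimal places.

Below the line: £6,500, £7,500 (q = 2 of N = 8).
Log gaps: ln(13612/6500) = 0.7391; ln(13612/7500) = 0.5960.
W = 1.335198 / 8 = 0.167.

0.167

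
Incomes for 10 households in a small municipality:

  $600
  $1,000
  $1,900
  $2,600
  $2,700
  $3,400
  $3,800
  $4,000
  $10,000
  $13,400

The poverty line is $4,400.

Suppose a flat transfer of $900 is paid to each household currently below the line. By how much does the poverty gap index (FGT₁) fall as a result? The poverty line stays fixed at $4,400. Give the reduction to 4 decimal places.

0.1455

Before: below the line — $600, $1,000, $1,900, $2,600, $2,700, $3,400, $3,800, $4,000; poverty gap index (FGT₁) = 0.345455.
After the $900 transfer: below the line — $1,500, $1,900, $2,800, $3,500, $3,600, $4,300; poverty gap index (FGT₁) = 0.200000.
Reduction = 0.345455 − 0.200000 = 0.1455.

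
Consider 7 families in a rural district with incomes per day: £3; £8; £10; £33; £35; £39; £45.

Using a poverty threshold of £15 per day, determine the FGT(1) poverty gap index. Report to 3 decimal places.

0.229

Poor units: £3, £8, £10 (q = 3 of N = 7).
Normalized shortfalls: (15−3)/15 = 0.8000; (15−8)/15 = 0.4667; (15−10)/15 = 0.3333.
Sum of shortfalls = 1.600000; P₁ averages over all N: 1.600000 / 7 = 0.229.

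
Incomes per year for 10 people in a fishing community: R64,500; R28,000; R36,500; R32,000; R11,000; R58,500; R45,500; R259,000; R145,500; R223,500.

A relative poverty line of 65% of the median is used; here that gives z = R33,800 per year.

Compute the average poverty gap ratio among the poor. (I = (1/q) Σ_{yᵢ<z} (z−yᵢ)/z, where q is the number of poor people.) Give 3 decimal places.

Incomes under z: R11,000, R28,000, R32,000 (q = 3 of N = 10).
Relative gaps: 0.6746, 0.1716, 0.0533; sum = 0.899408.
I averages over the q = 3 poor units only: 0.899408 / 3 = 0.300.

0.300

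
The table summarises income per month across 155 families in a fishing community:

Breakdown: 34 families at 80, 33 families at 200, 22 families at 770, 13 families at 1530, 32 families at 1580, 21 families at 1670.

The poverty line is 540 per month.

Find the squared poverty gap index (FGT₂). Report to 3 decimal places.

0.244

Poor units: 34×80, 33×200 (q = 67 of N = 155).
Shortfall ratios: (540−80)/540 = 0.8519 (×34); (540−200)/540 = 0.6296 (×33).
Squared: 0.7257 (×34); 0.3964 (×33).
Sum = 37.754458; P₂ = 37.754458 / 155 = 0.244.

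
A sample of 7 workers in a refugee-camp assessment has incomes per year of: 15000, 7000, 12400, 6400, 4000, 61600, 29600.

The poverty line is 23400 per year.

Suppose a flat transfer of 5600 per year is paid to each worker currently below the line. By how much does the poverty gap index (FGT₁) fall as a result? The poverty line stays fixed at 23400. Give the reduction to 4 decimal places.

0.1709

Before: below the line — 4000, 6400, 7000, 12400, 15000; poverty gap index (FGT₁) = 0.440781.
After the 5600 transfer: below the line — 9600, 12000, 12600, 18000, 20600; poverty gap index (FGT₁) = 0.269841.
Reduction = 0.440781 − 0.269841 = 0.1709.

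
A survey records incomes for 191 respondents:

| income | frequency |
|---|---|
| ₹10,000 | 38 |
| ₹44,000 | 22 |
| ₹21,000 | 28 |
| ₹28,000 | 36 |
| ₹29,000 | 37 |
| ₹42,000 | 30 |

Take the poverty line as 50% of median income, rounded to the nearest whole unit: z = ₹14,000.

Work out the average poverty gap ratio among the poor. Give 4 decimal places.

0.2857

Below z: 38×₹10,000 (q = 38 of N = 191).
Shortfall ratios (z−y)/z: 0.2857 (×38); sum = 10.857143.
The income-gap ratio divides by q (the poor only): 10.857143 / 38 = 0.2857.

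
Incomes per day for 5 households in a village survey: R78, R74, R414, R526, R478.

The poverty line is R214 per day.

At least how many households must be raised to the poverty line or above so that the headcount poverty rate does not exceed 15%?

Currently q = 2 of N = 5 are below the line (H = 0.400).
A headcount ratio of at most 15% allows at most ⌊0.15 × 5⌋ = 0 poor households.
So at least 2 − 0 = 2 must be lifted.

2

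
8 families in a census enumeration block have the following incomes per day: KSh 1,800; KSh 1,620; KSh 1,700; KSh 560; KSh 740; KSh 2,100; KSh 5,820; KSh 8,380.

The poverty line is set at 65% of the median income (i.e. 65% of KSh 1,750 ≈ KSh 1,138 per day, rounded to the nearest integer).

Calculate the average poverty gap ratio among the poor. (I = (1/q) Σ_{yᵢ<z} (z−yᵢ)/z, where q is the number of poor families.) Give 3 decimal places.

Poor units: KSh 560, KSh 740 (q = 2 of N = 8).
Shortfall ratios (z−y)/z: 0.5079, 0.3497; sum = 0.857645.
I averages over the q = 2 poor units only: 0.857645 / 2 = 0.429.

0.429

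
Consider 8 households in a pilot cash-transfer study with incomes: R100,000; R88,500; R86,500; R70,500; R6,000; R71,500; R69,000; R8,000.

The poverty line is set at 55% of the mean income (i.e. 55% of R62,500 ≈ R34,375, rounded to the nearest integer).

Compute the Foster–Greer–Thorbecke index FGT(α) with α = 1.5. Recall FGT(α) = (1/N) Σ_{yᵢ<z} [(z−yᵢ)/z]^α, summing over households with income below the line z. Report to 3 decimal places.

0.178

Below z: R6,000, R8,000 (q = 2 of N = 8).
Shortfall ratios: (34375−6000)/34375 = 0.8255; (34375−8000)/34375 = 0.7673.
Raised to α = 1.5: 0.74996; 0.67209.
Sum = 1.422049; FGT(1.5) = 1.422049 / 8 = 0.178.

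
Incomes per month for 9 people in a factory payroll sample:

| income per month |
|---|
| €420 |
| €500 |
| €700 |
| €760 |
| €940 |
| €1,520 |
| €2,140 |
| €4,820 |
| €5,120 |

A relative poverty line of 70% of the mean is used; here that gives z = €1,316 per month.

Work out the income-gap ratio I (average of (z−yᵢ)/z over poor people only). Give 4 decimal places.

0.4954

Poor units: €420, €500, €700, €760, €940 (q = 5 of N = 9).
Relative gaps: 0.6809, 0.6201, 0.4681, 0.4225, 0.2857; sum = 2.477204.
I averages over the q = 5 poor units only: 2.477204 / 5 = 0.4954.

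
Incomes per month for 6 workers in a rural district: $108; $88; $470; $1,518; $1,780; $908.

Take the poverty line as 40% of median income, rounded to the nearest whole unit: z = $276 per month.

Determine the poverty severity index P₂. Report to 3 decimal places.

0.139

Poor units: $88, $108 (q = 2 of N = 6).
Normalized shortfalls: (276−88)/276 = 0.6812; (276−108)/276 = 0.6087.
Squared: 0.4640; 0.3705.
Sum = 0.834489; P₂ = 0.834489 / 6 = 0.139.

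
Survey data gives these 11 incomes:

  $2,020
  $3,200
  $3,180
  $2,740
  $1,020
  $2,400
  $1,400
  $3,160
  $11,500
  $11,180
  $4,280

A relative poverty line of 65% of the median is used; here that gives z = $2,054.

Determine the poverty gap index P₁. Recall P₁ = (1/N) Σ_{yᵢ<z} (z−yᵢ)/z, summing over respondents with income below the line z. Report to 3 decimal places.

0.076

Poor units: $1,020, $1,400, $2,020 (q = 3 of N = 11).
Relative gaps: (2054−1020)/2054 = 0.5034; (2054−1400)/2054 = 0.3184; (2054−2020)/2054 = 0.0166.
Σ = 0.838364. Dividing by the full population N = 11 gives P₁ = 0.076.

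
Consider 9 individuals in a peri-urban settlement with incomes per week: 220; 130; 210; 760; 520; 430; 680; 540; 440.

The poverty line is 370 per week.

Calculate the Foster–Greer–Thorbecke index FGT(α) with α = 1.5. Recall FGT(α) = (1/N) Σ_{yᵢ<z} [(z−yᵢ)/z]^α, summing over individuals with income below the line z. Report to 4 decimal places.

0.1183

Incomes under z: 130, 210, 220 (q = 3 of N = 9).
Shortfall ratios: (370−130)/370 = 0.6486; (370−210)/370 = 0.4324; (370−220)/370 = 0.4054.
Raised to α = 1.5: 0.52241; 0.28437; 0.25813.
Sum = 1.064907; FGT(1.5) = 1.064907 / 9 = 0.1183.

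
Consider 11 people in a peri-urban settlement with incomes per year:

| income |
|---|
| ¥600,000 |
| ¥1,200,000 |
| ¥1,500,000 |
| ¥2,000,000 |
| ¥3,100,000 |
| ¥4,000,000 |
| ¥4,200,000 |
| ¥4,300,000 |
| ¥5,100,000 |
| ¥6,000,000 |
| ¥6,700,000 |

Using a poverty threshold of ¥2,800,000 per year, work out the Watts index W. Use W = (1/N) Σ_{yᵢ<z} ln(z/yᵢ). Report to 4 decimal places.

0.3044

Poor units: ¥600,000, ¥1,200,000, ¥1,500,000, ¥2,000,000 (q = 4 of N = 11).
Log gaps: ln(2800000/600000) = 1.5404; ln(2800000/1200000) = 0.8473; ln(2800000/1500000) = 0.6242; ln(2800000/2000000) = 0.3365.
W = 3.348369 / 11 = 0.3044.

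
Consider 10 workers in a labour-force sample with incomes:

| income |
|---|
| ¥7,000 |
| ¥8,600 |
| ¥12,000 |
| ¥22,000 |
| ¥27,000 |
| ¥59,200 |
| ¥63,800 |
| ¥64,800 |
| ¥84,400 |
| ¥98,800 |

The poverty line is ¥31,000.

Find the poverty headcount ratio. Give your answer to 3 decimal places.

5 of the 10 workers have income below ¥31,000.
H = 5/10 = 0.500.

0.500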